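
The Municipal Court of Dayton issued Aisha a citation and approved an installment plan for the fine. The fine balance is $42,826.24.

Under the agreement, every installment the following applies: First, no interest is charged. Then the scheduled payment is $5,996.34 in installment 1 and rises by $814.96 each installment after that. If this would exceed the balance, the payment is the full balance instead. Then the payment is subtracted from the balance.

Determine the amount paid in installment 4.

$8,441.22

# | Opening | Payment | End bal
1 | $42,826.24 | $5,996.34 | $36,829.90
2 | $36,829.90 | $6,811.30 | $30,018.60
3 | $30,018.60 | $7,626.26 | $22,392.34
4 | $22,392.34 | $8,441.22 | $13,951.12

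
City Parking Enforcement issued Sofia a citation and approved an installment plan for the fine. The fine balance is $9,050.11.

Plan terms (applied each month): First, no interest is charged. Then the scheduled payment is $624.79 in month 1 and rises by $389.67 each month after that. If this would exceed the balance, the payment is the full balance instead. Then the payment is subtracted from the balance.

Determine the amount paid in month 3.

# | Opening | Payment | End bal
1 | $9,050.11 | $624.79 | $8,425.32
2 | $8,425.32 | $1,014.46 | $7,410.86
3 | $7,410.86 | $1,404.13 | $6,006.73

$1,404.13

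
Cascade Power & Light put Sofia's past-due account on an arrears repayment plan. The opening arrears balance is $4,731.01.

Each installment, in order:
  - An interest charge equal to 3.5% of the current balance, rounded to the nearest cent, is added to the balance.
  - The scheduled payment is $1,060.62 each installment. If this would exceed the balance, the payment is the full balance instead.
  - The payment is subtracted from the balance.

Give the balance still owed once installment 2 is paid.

Installment 1: opening $4,731.01; interest $165.59 → $4,896.60; payment $1,060.62; balance $3,835.98
Installment 2: opening $3,835.98; interest $134.26 → $3,970.24; payment $1,060.62; balance $2,909.62

$2,909.62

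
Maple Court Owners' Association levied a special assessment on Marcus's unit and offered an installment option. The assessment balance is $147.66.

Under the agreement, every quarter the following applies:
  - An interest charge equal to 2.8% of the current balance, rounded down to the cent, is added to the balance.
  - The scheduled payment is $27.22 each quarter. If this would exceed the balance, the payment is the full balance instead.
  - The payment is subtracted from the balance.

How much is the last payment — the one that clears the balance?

# | Opening | Interest | Payment | End bal
1 | $147.66 | $4.13 | $27.22 | $124.57
2 | $124.57 | $3.48 | $27.22 | $100.83
3 | $100.83 | $2.82 | $27.22 | $76.43
4 | $76.43 | $2.14 | $27.22 | $51.35
5 | $51.35 | $1.43 | $27.22 | $25.56
6 | $25.56 | $0.71 | $26.27 | $0.00

$26.27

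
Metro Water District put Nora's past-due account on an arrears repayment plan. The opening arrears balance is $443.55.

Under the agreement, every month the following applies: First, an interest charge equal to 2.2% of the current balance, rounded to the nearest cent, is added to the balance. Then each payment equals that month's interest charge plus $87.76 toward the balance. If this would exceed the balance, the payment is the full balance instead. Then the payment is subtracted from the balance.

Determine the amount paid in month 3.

Month 1: $443.55 +$9.76 interest = $453.31; pay $97.52 → $355.79
Month 2: $355.79 +$7.83 interest = $363.62; pay $95.59 → $268.03
Month 3: $268.03 +$5.90 interest = $273.93; pay $93.66 → $180.27

$93.66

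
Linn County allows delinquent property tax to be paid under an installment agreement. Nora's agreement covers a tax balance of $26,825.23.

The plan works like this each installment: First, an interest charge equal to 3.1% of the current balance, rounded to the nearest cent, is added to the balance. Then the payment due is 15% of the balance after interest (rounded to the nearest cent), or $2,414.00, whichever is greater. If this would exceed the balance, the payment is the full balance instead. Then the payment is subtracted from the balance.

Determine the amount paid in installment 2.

Installment 1: opening $26,825.23; interest $831.58 → $27,656.81; payment $4,148.52; balance $23,508.29
Installment 2: opening $23,508.29; interest $728.76 → $24,237.05; payment $3,635.56; balance $20,601.49

$3,635.56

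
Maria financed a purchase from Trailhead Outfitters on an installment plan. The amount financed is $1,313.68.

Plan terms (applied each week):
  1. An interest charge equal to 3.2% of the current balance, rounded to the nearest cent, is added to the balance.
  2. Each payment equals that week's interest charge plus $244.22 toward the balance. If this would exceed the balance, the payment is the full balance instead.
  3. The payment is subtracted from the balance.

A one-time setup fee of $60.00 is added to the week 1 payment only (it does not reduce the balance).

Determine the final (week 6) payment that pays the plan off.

$95.54

# | Opening | Interest | Payment | Fee | End bal
1 | $1,313.68 | $42.04 | $286.26 | $60.00 | $1,069.46
2 | $1,069.46 | $34.22 | $278.44 | — | $825.24
3 | $825.24 | $26.41 | $270.63 | — | $581.02
4 | $581.02 | $18.59 | $262.81 | — | $336.80
5 | $336.80 | $10.78 | $255.00 | — | $92.58
6 | $92.58 | $2.96 | $95.54 | — | $0.00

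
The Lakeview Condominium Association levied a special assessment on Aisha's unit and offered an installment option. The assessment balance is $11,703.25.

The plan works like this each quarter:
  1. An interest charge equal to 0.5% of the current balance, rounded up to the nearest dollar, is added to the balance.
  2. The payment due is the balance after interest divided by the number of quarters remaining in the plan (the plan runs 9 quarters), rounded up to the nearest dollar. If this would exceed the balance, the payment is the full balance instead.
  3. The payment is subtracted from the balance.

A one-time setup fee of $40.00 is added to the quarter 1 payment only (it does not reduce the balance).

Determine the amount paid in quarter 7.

Quarter 1: opening $11,703.25; interest $59.00 → $11,762.25; payment $1,307.00 (+ $40.00 fee); balance $10,455.25
Quarter 2: opening $10,455.25; interest $53.00 → $10,508.25; payment $1,314.00; balance $9,194.25
Quarter 3: opening $9,194.25; interest $46.00 → $9,240.25; payment $1,321.00; balance $7,919.25
Quarter 4: opening $7,919.25; interest $40.00 → $7,959.25; payment $1,327.00; balance $6,632.25
Quarter 5: opening $6,632.25; interest $34.00 → $6,666.25; payment $1,334.00; balance $5,332.25
Quarter 6: opening $5,332.25; interest $27.00 → $5,359.25; payment $1,340.00; balance $4,019.25
Quarter 7: opening $4,019.25; interest $21.00 → $4,040.25; payment $1,347.00; balance $2,693.25

$1,347.00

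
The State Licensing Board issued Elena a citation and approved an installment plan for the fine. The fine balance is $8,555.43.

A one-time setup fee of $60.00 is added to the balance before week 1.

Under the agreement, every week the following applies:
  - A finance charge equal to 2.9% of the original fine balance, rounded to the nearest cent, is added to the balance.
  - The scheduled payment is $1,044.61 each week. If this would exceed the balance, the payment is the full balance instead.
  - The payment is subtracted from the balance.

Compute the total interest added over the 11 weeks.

$2,729.21

Week 1: opening $8,615.43; interest $248.11 → $8,863.54; payment $1,044.61; balance $7,818.93
Week 2: opening $7,818.93; interest $248.11 → $8,067.04; payment $1,044.61; balance $7,022.43
Week 3: opening $7,022.43; interest $248.11 → $7,270.54; payment $1,044.61; balance $6,225.93
Week 4: opening $6,225.93; interest $248.11 → $6,474.04; payment $1,044.61; balance $5,429.43
Week 5: opening $5,429.43; interest $248.11 → $5,677.54; payment $1,044.61; balance $4,632.93
Week 6: opening $4,632.93; interest $248.11 → $4,881.04; payment $1,044.61; balance $3,836.43
Week 7: opening $3,836.43; interest $248.11 → $4,084.54; payment $1,044.61; balance $3,039.93
Week 8: opening $3,039.93; interest $248.11 → $3,288.04; payment $1,044.61; balance $2,243.43
Week 9: opening $2,243.43; interest $248.11 → $2,491.54; payment $1,044.61; balance $1,446.93
Week 10: opening $1,446.93; interest $248.11 → $1,695.04; payment $1,044.61; balance $650.43
Week 11: opening $650.43; interest $248.11 → $898.54; payment $898.54; balance $0.00
Total interest: $248.11 + $248.11 + $248.11 + $248.11 + $248.11 + $248.11 + $248.11 + $248.11 + $248.11 + $248.11 + $248.11 = $2,729.21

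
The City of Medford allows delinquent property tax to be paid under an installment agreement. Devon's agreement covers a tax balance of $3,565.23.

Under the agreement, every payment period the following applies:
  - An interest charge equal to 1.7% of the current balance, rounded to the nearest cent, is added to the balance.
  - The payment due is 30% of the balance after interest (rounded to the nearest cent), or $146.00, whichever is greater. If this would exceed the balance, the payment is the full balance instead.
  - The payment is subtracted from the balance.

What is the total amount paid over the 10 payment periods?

$3,765.54

# | Opening | Interest | Payment | End bal
1 | $3,565.23 | $60.61 | $1,087.75 | $2,538.09
2 | $2,538.09 | $43.15 | $774.37 | $1,806.87
3 | $1,806.87 | $30.72 | $551.28 | $1,286.31
4 | $1,286.31 | $21.87 | $392.45 | $915.73
5 | $915.73 | $15.57 | $279.39 | $651.91
6 | $651.91 | $11.08 | $198.90 | $464.09
7 | $464.09 | $7.89 | $146.00 | $325.98
8 | $325.98 | $5.54 | $146.00 | $185.52
9 | $185.52 | $3.15 | $146.00 | $42.67
10 | $42.67 | $0.73 | $43.40 | $0.00
Total paid: $3,765.54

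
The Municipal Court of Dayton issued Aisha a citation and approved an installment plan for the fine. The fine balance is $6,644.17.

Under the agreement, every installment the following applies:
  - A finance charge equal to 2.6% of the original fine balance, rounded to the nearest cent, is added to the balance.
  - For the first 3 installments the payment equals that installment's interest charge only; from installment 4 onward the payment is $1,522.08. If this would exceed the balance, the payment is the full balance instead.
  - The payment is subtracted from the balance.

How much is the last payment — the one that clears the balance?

Installment 1: opening $6,644.17; interest $172.75 → $6,816.92; payment $172.75; balance $6,644.17
Installment 2: opening $6,644.17; interest $172.75 → $6,816.92; payment $172.75; balance $6,644.17
Installment 3: opening $6,644.17; interest $172.75 → $6,816.92; payment $172.75; balance $6,644.17
Installment 4: opening $6,644.17; interest $172.75 → $6,816.92; payment $1,522.08; balance $5,294.84
Installment 5: opening $5,294.84; interest $172.75 → $5,467.59; payment $1,522.08; balance $3,945.51
Installment 6: opening $3,945.51; interest $172.75 → $4,118.26; payment $1,522.08; balance $2,596.18
Installment 7: opening $2,596.18; interest $172.75 → $2,768.93; payment $1,522.08; balance $1,246.85
Installment 8: opening $1,246.85; interest $172.75 → $1,419.60; payment $1,419.60; balance $0.00

$1,419.60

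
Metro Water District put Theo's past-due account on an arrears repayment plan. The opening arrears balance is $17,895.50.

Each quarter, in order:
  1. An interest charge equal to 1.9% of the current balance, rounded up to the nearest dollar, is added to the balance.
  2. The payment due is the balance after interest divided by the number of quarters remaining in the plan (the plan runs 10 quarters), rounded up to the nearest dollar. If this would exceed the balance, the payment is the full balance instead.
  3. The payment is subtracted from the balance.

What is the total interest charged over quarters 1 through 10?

# | Opening | Interest | Payment | End bal
1 | $17,895.50 | $341.00 | $1,824.00 | $16,412.50
2 | $16,412.50 | $312.00 | $1,859.00 | $14,865.50
3 | $14,865.50 | $283.00 | $1,894.00 | $13,254.50
4 | $13,254.50 | $252.00 | $1,930.00 | $11,576.50
5 | $11,576.50 | $220.00 | $1,967.00 | $9,829.50
6 | $9,829.50 | $187.00 | $2,004.00 | $8,012.50
7 | $8,012.50 | $153.00 | $2,042.00 | $6,123.50
8 | $6,123.50 | $117.00 | $2,081.00 | $4,159.50
9 | $4,159.50 | $80.00 | $2,120.00 | $2,119.50
10 | $2,119.50 | $41.00 | $2,160.50 | $0.00
Total interest: $341.00 + $312.00 + $283.00 + $252.00 + $220.00 + $187.00 + $153.00 + $117.00 + $80.00 + $41.00 = $1,986.00

$1,986.00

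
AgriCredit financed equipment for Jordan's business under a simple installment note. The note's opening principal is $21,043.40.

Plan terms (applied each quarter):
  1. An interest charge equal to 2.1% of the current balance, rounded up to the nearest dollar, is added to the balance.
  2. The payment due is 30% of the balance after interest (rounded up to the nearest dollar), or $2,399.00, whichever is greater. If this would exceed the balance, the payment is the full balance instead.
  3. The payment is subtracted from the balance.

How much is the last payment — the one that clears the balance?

Quarter 1: opening $21,043.40; interest $442.00 → $21,485.40; payment $6,446.00; balance $15,039.40
Quarter 2: opening $15,039.40; interest $316.00 → $15,355.40; payment $4,607.00; balance $10,748.40
Quarter 3: opening $10,748.40; interest $226.00 → $10,974.40; payment $3,293.00; balance $7,681.40
Quarter 4: opening $7,681.40; interest $162.00 → $7,843.40; payment $2,399.00; balance $5,444.40
Quarter 5: opening $5,444.40; interest $115.00 → $5,559.40; payment $2,399.00; balance $3,160.40
Quarter 6: opening $3,160.40; interest $67.00 → $3,227.40; payment $2,399.00; balance $828.40
Quarter 7: opening $828.40; interest $18.00 → $846.40; payment $846.40; balance $0.00

$846.40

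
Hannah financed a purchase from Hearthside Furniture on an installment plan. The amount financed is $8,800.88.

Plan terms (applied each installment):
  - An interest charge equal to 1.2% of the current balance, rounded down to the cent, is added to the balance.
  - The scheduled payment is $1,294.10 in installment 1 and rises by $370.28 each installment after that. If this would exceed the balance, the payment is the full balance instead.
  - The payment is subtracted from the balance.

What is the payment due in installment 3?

# | Opening | Interest | Payment | End bal
1 | $8,800.88 | $105.61 | $1,294.10 | $7,612.39
2 | $7,612.39 | $91.34 | $1,664.38 | $6,039.35
3 | $6,039.35 | $72.47 | $2,034.66 | $4,077.16

$2,034.66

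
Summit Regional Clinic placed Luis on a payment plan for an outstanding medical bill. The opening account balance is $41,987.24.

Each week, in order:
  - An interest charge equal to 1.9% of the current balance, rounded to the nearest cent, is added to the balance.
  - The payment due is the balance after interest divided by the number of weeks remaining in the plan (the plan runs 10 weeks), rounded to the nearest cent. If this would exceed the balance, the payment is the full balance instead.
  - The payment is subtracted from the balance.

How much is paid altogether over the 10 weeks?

Week 1: opening $41,987.24; interest $797.76 → $42,785.00; payment $4,278.50; balance $38,506.50
Week 2: opening $38,506.50; interest $731.62 → $39,238.12; payment $4,359.79; balance $34,878.33
Week 3: opening $34,878.33; interest $662.69 → $35,541.02; payment $4,442.63; balance $31,098.39
Week 4: opening $31,098.39; interest $590.87 → $31,689.26; payment $4,527.04; balance $27,162.22
Week 5: opening $27,162.22; interest $516.08 → $27,678.30; payment $4,613.05; balance $23,065.25
Week 6: opening $23,065.25; interest $438.24 → $23,503.49; payment $4,700.70; balance $18,802.79
Week 7: opening $18,802.79; interest $357.25 → $19,160.04; payment $4,790.01; balance $14,370.03
Week 8: opening $14,370.03; interest $273.03 → $14,643.06; payment $4,881.02; balance $9,762.04
Week 9: opening $9,762.04; interest $185.48 → $9,947.52; payment $4,973.76; balance $4,973.76
Week 10: opening $4,973.76; interest $94.50 → $5,068.26; payment $5,068.26; balance $0.00
Total paid: $46,634.76

$46,634.76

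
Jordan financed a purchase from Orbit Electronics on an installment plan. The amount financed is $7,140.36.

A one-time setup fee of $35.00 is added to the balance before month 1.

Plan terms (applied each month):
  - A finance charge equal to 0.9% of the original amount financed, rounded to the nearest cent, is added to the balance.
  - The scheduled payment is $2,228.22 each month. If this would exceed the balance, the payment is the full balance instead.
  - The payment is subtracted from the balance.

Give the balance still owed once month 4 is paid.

Month 1: opening $7,175.36; interest $64.26 → $7,239.62; payment $2,228.22; balance $5,011.40
Month 2: opening $5,011.40; interest $64.26 → $5,075.66; payment $2,228.22; balance $2,847.44
Month 3: opening $2,847.44; interest $64.26 → $2,911.70; payment $2,228.22; balance $683.48
Month 4: opening $683.48; interest $64.26 → $747.74; payment $747.74; balance $0.00

$0.00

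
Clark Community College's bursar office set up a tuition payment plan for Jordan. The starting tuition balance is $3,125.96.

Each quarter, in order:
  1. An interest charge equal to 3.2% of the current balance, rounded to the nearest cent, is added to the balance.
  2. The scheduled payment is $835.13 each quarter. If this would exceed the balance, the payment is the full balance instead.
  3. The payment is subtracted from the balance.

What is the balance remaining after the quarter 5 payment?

$0.00

Quarter 1: opening $3,125.96; interest $100.03 → $3,225.99; payment $835.13; balance $2,390.86
Quarter 2: opening $2,390.86; interest $76.51 → $2,467.37; payment $835.13; balance $1,632.24
Quarter 3: opening $1,632.24; interest $52.23 → $1,684.47; payment $835.13; balance $849.34
Quarter 4: opening $849.34; interest $27.18 → $876.52; payment $835.13; balance $41.39
Quarter 5: opening $41.39; interest $1.32 → $42.71; payment $42.71; balance $0.00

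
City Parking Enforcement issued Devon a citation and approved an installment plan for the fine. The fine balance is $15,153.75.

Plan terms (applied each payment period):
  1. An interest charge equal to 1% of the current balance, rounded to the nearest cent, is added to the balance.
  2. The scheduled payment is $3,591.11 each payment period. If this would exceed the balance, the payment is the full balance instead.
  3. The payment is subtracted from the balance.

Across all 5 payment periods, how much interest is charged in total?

Payment period 1: opening $15,153.75; interest $151.54 → $15,305.29; payment $3,591.11; balance $11,714.18
Payment period 2: opening $11,714.18; interest $117.14 → $11,831.32; payment $3,591.11; balance $8,240.21
Payment period 3: opening $8,240.21; interest $82.40 → $8,322.61; payment $3,591.11; balance $4,731.50
Payment period 4: opening $4,731.50; interest $47.32 → $4,778.82; payment $3,591.11; balance $1,187.71
Payment period 5: opening $1,187.71; interest $11.88 → $1,199.59; payment $1,199.59; balance $0.00
Total interest: $151.54 + $117.14 + $82.40 + $47.32 + $11.88 = $410.28

$410.28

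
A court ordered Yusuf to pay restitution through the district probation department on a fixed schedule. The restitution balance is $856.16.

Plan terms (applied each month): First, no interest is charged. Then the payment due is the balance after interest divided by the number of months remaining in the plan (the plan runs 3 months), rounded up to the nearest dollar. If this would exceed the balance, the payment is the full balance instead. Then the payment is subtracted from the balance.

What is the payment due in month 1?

$286.00

Month 1: $856.16 − $286.00 → $570.16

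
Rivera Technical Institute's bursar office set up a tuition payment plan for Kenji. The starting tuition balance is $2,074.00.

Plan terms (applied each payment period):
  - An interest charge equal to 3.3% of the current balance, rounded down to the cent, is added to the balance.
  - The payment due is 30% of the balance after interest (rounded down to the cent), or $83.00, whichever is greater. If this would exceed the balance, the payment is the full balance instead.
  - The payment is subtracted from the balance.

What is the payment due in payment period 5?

Payment period 1: opening $2,074.00; interest $68.44 → $2,142.44; payment $642.73; balance $1,499.71
Payment period 2: opening $1,499.71; interest $49.49 → $1,549.20; payment $464.76; balance $1,084.44
Payment period 3: opening $1,084.44; interest $35.78 → $1,120.22; payment $336.06; balance $784.16
Payment period 4: opening $784.16; interest $25.87 → $810.03; payment $243.00; balance $567.03
Payment period 5: opening $567.03; interest $18.71 → $585.74; payment $175.72; balance $410.02

$175.72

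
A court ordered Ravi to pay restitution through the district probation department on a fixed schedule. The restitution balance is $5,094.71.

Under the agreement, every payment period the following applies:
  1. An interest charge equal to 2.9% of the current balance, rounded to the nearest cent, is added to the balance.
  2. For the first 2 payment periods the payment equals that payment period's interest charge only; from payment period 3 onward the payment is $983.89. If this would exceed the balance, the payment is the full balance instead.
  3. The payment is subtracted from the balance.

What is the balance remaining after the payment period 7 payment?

$664.38

Payment period 1: opening $5,094.71; interest $147.75 → $5,242.46; payment $147.75; balance $5,094.71
Payment period 2: opening $5,094.71; interest $147.75 → $5,242.46; payment $147.75; balance $5,094.71
Payment period 3: opening $5,094.71; interest $147.75 → $5,242.46; payment $983.89; balance $4,258.57
Payment period 4: opening $4,258.57; interest $123.50 → $4,382.07; payment $983.89; balance $3,398.18
Payment period 5: opening $3,398.18; interest $98.55 → $3,496.73; payment $983.89; balance $2,512.84
Payment period 6: opening $2,512.84; interest $72.87 → $2,585.71; payment $983.89; balance $1,601.82
Payment period 7: opening $1,601.82; interest $46.45 → $1,648.27; payment $983.89; balance $664.38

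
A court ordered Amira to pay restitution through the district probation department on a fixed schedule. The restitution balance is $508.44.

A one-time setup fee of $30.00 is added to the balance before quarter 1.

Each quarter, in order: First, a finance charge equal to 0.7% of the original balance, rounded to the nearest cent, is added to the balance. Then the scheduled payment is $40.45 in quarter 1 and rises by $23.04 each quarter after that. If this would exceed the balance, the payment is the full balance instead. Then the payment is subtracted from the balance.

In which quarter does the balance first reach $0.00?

Quarter 1: $538.44 +$3.56 interest = $542.00; pay $40.45 → $501.55
Quarter 2: $501.55 +$3.56 interest = $505.11; pay $63.49 → $441.62
Quarter 3: $441.62 +$3.56 interest = $445.18; pay $86.53 → $358.65
Quarter 4: $358.65 +$3.56 interest = $362.21; pay $109.57 → $252.64
Quarter 5: $252.64 +$3.56 interest = $256.20; pay $132.61 → $123.59
Quarter 6: $123.59 +$3.56 interest = $127.15; pay $127.15 → $0.00
Balance reaches $0.00 in quarter 6.

6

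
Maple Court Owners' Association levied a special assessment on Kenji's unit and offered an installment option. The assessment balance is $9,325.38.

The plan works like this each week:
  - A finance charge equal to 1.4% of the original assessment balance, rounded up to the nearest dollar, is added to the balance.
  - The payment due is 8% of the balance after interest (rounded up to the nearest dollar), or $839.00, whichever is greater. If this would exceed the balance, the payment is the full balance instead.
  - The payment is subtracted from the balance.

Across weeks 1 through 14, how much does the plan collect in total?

Week 1: opening $9,325.38; interest $131.00 → $9,456.38; payment $839.00; balance $8,617.38
Week 2: opening $8,617.38; interest $131.00 → $8,748.38; payment $839.00; balance $7,909.38
Week 3: opening $7,909.38; interest $131.00 → $8,040.38; payment $839.00; balance $7,201.38
Week 4: opening $7,201.38; interest $131.00 → $7,332.38; payment $839.00; balance $6,493.38
Week 5: opening $6,493.38; interest $131.00 → $6,624.38; payment $839.00; balance $5,785.38
Week 6: opening $5,785.38; interest $131.00 → $5,916.38; payment $839.00; balance $5,077.38
Week 7: opening $5,077.38; interest $131.00 → $5,208.38; payment $839.00; balance $4,369.38
Week 8: opening $4,369.38; interest $131.00 → $4,500.38; payment $839.00; balance $3,661.38
Week 9: opening $3,661.38; interest $131.00 → $3,792.38; payment $839.00; balance $2,953.38
Week 10: opening $2,953.38; interest $131.00 → $3,084.38; payment $839.00; balance $2,245.38
Week 11: opening $2,245.38; interest $131.00 → $2,376.38; payment $839.00; balance $1,537.38
Week 12: opening $1,537.38; interest $131.00 → $1,668.38; payment $839.00; balance $829.38
Week 13: opening $829.38; interest $131.00 → $960.38; payment $839.00; balance $121.38
Week 14: opening $121.38; interest $131.00 → $252.38; payment $252.38; balance $0.00
Total paid: $11,159.38

$11,159.38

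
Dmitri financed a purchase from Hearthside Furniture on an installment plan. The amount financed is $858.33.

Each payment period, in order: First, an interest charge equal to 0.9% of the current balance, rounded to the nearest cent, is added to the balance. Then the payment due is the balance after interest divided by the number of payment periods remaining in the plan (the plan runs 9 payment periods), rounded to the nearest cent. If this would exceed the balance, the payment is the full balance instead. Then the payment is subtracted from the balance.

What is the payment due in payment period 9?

$103.38

Payment period 1: opening $858.33; interest $7.72 → $866.05; payment $96.23; balance $769.82
Payment period 2: opening $769.82; interest $6.93 → $776.75; payment $97.09; balance $679.66
Payment period 3: opening $679.66; interest $6.12 → $685.78; payment $97.97; balance $587.81
Payment period 4: opening $587.81; interest $5.29 → $593.10; payment $98.85; balance $494.25
Payment period 5: opening $494.25; interest $4.45 → $498.70; payment $99.74; balance $398.96
Payment period 6: opening $398.96; interest $3.59 → $402.55; payment $100.64; balance $301.91
Payment period 7: opening $301.91; interest $2.72 → $304.63; payment $101.54; balance $203.09
Payment period 8: opening $203.09; interest $1.83 → $204.92; payment $102.46; balance $102.46
Payment period 9: opening $102.46; interest $0.92 → $103.38; payment $103.38; balance $0.00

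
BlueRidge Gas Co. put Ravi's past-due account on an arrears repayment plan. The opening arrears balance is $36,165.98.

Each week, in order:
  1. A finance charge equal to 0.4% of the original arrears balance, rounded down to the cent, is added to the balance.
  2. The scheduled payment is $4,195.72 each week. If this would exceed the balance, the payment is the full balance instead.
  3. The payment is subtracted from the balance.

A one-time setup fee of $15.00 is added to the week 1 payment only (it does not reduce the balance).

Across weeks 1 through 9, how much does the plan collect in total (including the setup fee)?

Week 1: opening $36,165.98; interest $144.66 → $36,310.64; payment $4,195.72 (+ $15.00 fee); balance $32,114.92
Week 2: opening $32,114.92; interest $144.66 → $32,259.58; payment $4,195.72; balance $28,063.86
Week 3: opening $28,063.86; interest $144.66 → $28,208.52; payment $4,195.72; balance $24,012.80
Week 4: opening $24,012.80; interest $144.66 → $24,157.46; payment $4,195.72; balance $19,961.74
Week 5: opening $19,961.74; interest $144.66 → $20,106.40; payment $4,195.72; balance $15,910.68
Week 6: opening $15,910.68; interest $144.66 → $16,055.34; payment $4,195.72; balance $11,859.62
Week 7: opening $11,859.62; interest $144.66 → $12,004.28; payment $4,195.72; balance $7,808.56
Week 8: opening $7,808.56; interest $144.66 → $7,953.22; payment $4,195.72; balance $3,757.50
Week 9: opening $3,757.50; interest $144.66 → $3,902.16; payment $3,902.16; balance $0.00
Total paid: $37,482.92

$37,482.92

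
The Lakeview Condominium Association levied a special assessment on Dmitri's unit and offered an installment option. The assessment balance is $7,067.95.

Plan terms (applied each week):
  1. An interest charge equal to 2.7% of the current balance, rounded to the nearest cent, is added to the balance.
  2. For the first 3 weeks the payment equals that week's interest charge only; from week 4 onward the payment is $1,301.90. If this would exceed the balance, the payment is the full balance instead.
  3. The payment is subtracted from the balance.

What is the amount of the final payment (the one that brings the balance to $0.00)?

Week 1: opening $7,067.95; interest $190.83 → $7,258.78; payment $190.83; balance $7,067.95
Week 2: opening $7,067.95; interest $190.83 → $7,258.78; payment $190.83; balance $7,067.95
Week 3: opening $7,067.95; interest $190.83 → $7,258.78; payment $190.83; balance $7,067.95
Week 4: opening $7,067.95; interest $190.83 → $7,258.78; payment $1,301.90; balance $5,956.88
Week 5: opening $5,956.88; interest $160.84 → $6,117.72; payment $1,301.90; balance $4,815.82
Week 6: opening $4,815.82; interest $130.03 → $4,945.85; payment $1,301.90; balance $3,643.95
Week 7: opening $3,643.95; interest $98.39 → $3,742.34; payment $1,301.90; balance $2,440.44
Week 8: opening $2,440.44; interest $65.89 → $2,506.33; payment $1,301.90; balance $1,204.43
Week 9: opening $1,204.43; interest $32.52 → $1,236.95; payment $1,236.95; balance $0.00

$1,236.95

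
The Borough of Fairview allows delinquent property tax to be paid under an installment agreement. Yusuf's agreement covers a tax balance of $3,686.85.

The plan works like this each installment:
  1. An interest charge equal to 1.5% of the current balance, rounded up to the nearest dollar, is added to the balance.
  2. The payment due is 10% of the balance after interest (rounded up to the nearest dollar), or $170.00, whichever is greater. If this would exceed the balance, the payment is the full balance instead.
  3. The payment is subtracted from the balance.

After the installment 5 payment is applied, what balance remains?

Installment 1: opening $3,686.85; interest $56.00 → $3,742.85; payment $375.00; balance $3,367.85
Installment 2: opening $3,367.85; interest $51.00 → $3,418.85; payment $342.00; balance $3,076.85
Installment 3: opening $3,076.85; interest $47.00 → $3,123.85; payment $313.00; balance $2,810.85
Installment 4: opening $2,810.85; interest $43.00 → $2,853.85; payment $286.00; balance $2,567.85
Installment 5: opening $2,567.85; interest $39.00 → $2,606.85; payment $261.00; balance $2,345.85

$2,345.85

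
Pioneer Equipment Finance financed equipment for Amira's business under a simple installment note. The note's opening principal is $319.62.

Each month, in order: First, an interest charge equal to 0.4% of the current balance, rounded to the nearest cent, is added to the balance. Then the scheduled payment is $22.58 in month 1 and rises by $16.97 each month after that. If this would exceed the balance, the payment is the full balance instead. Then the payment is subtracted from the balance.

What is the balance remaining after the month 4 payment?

$131.81

# | Opening | Interest | Payment | End bal
1 | $319.62 | $1.28 | $22.58 | $298.32
2 | $298.32 | $1.19 | $39.55 | $259.96
3 | $259.96 | $1.04 | $56.52 | $204.48
4 | $204.48 | $0.82 | $73.49 | $131.81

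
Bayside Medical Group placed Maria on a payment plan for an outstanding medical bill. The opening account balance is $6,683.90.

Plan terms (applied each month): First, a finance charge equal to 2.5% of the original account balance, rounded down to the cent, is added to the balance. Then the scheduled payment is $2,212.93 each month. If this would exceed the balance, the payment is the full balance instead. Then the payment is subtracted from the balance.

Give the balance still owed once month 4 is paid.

$0.00

Month 1: opening $6,683.90; interest $167.09 → $6,850.99; payment $2,212.93; balance $4,638.06
Month 2: opening $4,638.06; interest $167.09 → $4,805.15; payment $2,212.93; balance $2,592.22
Month 3: opening $2,592.22; interest $167.09 → $2,759.31; payment $2,212.93; balance $546.38
Month 4: opening $546.38; interest $167.09 → $713.47; payment $713.47; balance $0.00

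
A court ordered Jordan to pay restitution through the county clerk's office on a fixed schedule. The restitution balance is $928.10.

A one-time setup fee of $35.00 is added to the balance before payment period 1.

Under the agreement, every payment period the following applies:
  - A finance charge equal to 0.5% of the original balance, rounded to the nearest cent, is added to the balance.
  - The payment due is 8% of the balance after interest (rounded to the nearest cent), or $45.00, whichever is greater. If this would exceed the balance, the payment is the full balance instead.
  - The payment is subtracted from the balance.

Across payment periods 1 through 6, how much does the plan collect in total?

# | Opening | Interest | Payment | End bal
1 | $963.10 | $4.64 | $77.42 | $890.32
2 | $890.32 | $4.64 | $71.60 | $823.36
3 | $823.36 | $4.64 | $66.24 | $761.76
4 | $761.76 | $4.64 | $61.31 | $705.09
5 | $705.09 | $4.64 | $56.78 | $652.95
6 | $652.95 | $4.64 | $52.61 | $604.98
Total paid: $385.96

$385.96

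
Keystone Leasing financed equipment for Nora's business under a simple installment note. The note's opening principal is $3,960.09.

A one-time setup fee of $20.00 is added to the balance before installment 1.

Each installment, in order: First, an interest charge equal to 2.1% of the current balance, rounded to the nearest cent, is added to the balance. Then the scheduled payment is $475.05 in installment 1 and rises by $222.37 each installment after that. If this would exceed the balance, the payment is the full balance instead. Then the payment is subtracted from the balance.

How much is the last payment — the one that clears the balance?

Installment 1: opening $3,980.09; interest $83.58 → $4,063.67; payment $475.05; balance $3,588.62
Installment 2: opening $3,588.62; interest $75.36 → $3,663.98; payment $697.42; balance $2,966.56
Installment 3: opening $2,966.56; interest $62.30 → $3,028.86; payment $919.79; balance $2,109.07
Installment 4: opening $2,109.07; interest $44.29 → $2,153.36; payment $1,142.16; balance $1,011.20
Installment 5: opening $1,011.20; interest $21.24 → $1,032.44; payment $1,032.44; balance $0.00

$1,032.44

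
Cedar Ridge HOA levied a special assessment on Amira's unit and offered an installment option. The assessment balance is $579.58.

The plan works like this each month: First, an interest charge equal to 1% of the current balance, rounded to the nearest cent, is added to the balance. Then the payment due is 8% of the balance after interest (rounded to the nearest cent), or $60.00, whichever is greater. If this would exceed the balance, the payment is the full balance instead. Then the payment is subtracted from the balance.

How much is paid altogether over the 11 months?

$612.60

Month 1: opening $579.58; interest $5.80 → $585.38; payment $60.00; balance $525.38
Month 2: opening $525.38; interest $5.25 → $530.63; payment $60.00; balance $470.63
Month 3: opening $470.63; interest $4.71 → $475.34; payment $60.00; balance $415.34
Month 4: opening $415.34; interest $4.15 → $419.49; payment $60.00; balance $359.49
Month 5: opening $359.49; interest $3.59 → $363.08; payment $60.00; balance $303.08
Month 6: opening $303.08; interest $3.03 → $306.11; payment $60.00; balance $246.11
Month 7: opening $246.11; interest $2.46 → $248.57; payment $60.00; balance $188.57
Month 8: opening $188.57; interest $1.89 → $190.46; payment $60.00; balance $130.46
Month 9: opening $130.46; interest $1.30 → $131.76; payment $60.00; balance $71.76
Month 10: opening $71.76; interest $0.72 → $72.48; payment $60.00; balance $12.48
Month 11: opening $12.48; interest $0.12 → $12.60; payment $12.60; balance $0.00
Total paid: $612.60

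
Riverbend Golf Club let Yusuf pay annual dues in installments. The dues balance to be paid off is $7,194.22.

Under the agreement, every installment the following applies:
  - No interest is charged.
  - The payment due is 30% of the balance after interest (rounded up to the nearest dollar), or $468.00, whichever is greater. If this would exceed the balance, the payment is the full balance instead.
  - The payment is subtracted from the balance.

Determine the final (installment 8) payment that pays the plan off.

Installment 1: $7,194.22 − $2,159.00 → $5,035.22
Installment 2: $5,035.22 − $1,511.00 → $3,524.22
Installment 3: $3,524.22 − $1,058.00 → $2,466.22
Installment 4: $2,466.22 − $740.00 → $1,726.22
Installment 5: $1,726.22 − $518.00 → $1,208.22
Installment 6: $1,208.22 − $468.00 → $740.22
Installment 7: $740.22 − $468.00 → $272.22
Installment 8: $272.22 − $272.22 → $0.00

$272.22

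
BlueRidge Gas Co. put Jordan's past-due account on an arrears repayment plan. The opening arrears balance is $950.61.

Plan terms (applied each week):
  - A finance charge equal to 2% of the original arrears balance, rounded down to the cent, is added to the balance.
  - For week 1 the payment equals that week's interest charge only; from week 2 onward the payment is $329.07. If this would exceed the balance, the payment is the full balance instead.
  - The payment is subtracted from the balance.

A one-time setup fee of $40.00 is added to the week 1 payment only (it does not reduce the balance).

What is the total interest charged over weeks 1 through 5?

Week 1: opening $950.61; interest $19.01 → $969.62; payment $19.01 (+ $40.00 fee); balance $950.61
Week 2: opening $950.61; interest $19.01 → $969.62; payment $329.07; balance $640.55
Week 3: opening $640.55; interest $19.01 → $659.56; payment $329.07; balance $330.49
Week 4: opening $330.49; interest $19.01 → $349.50; payment $329.07; balance $20.43
Week 5: opening $20.43; interest $19.01 → $39.44; payment $39.44; balance $0.00
Total interest: $19.01 + $19.01 + $19.01 + $19.01 + $19.01 = $95.05

$95.05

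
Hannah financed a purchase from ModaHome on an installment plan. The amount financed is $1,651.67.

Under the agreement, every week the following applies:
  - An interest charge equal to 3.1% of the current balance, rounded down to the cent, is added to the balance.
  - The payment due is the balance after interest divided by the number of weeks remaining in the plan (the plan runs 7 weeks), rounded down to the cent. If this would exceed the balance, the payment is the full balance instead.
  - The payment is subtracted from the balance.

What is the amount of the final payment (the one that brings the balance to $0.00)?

$292.17

Week 1: opening $1,651.67; interest $51.20 → $1,702.87; payment $243.26; balance $1,459.61
Week 2: opening $1,459.61; interest $45.24 → $1,504.85; payment $250.80; balance $1,254.05
Week 3: opening $1,254.05; interest $38.87 → $1,292.92; payment $258.58; balance $1,034.34
Week 4: opening $1,034.34; interest $32.06 → $1,066.40; payment $266.60; balance $799.80
Week 5: opening $799.80; interest $24.79 → $824.59; payment $274.86; balance $549.73
Week 6: opening $549.73; interest $17.04 → $566.77; payment $283.38; balance $283.39
Week 7: opening $283.39; interest $8.78 → $292.17; payment $292.17; balance $0.00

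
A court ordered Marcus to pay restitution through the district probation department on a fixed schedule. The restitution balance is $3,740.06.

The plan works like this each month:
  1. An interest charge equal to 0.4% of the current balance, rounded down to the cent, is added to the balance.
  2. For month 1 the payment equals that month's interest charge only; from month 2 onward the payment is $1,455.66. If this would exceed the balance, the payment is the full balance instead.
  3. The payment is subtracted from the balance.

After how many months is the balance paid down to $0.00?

Month 1: opening $3,740.06; interest $14.96 → $3,755.02; payment $14.96; balance $3,740.06
Month 2: opening $3,740.06; interest $14.96 → $3,755.02; payment $1,455.66; balance $2,299.36
Month 3: opening $2,299.36; interest $9.19 → $2,308.55; payment $1,455.66; balance $852.89
Month 4: opening $852.89; interest $3.41 → $856.30; payment $856.30; balance $0.00
Balance reaches $0.00 in month 4.

4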